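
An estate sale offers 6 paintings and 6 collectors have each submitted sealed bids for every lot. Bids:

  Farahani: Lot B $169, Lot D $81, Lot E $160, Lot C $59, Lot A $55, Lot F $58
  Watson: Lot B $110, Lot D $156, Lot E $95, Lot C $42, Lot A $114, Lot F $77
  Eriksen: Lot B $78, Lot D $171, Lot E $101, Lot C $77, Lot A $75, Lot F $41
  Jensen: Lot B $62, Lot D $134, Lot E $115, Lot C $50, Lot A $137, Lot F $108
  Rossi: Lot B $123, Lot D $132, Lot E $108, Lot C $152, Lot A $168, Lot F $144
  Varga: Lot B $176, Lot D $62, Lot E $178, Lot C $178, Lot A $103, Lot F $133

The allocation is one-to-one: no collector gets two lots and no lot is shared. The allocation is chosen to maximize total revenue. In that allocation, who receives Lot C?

Treat this as an assignment problem: match each collector to one lot.
Optimal: Farahani→Lot E ($160), Watson→Lot B ($110), Eriksen→Lot D ($171), Jensen→Lot A ($137), Rossi→Lot F ($144), Varga→Lot C ($178) — total 160+110+171+137+144+178 = $900.
Swapping Varga↔Rossi (Varga→Lot F $133, Rossi→Lot C $152) loses 37.
Checked against all permutations: $900 is optimal.
Varga's own top lot is Lot E ($178), but forcing Varga→Lot E and reassigning the rest optimally gives only $892 — worse by 8.

Varga receives Lot C.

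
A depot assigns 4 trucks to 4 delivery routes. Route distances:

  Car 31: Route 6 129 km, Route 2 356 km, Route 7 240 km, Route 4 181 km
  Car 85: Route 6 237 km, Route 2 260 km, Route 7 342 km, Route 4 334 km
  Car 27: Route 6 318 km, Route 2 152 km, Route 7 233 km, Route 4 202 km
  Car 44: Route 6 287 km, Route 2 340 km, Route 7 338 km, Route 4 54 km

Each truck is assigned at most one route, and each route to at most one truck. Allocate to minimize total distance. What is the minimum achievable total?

Optimal: Car 31→Route 6 (129 km), Car 85→Route 2 (260 km), Car 27→Route 7 (233 km), Car 44→Route 4 (54 km) — total 129+260+233+54 = 676 km.
Next-best assignment: Car 31→Route 6, Car 85→Route 7, Car 27→Route 2, Car 44→Route 4 = 677 km.
Swapping Car 27↔Car 44 (Car 27→Route 4 202 km, Car 44→Route 7 338 km) adds 253.

Min total: 676 km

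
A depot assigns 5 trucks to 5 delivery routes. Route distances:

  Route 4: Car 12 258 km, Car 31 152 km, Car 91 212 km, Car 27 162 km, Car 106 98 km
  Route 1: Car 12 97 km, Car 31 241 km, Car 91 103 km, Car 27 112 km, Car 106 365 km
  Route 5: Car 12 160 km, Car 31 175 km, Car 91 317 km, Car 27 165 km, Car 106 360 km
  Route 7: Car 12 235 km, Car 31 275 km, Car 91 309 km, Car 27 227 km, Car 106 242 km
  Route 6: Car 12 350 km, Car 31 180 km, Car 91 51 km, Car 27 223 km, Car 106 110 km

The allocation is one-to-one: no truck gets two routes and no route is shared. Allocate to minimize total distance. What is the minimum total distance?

Optimal: Car 12→Route 1 (97 km), Car 31→Route 5 (175 km), Car 91→Route 6 (51 km), Car 27→Route 7 (227 km), Car 106→Route 4 (98 km) — total 97+175+51+227+98 = 648 km.
Row-greedy (each truck in turn takes its cheapest remaining route) gives 707 km, worse by 59.
Next-best assignment: Car 12→Route 7, Car 31→Route 5, Car 91→Route 6, Car 27→Route 1, Car 106→Route 4 = 671 km.

Min total: 648 km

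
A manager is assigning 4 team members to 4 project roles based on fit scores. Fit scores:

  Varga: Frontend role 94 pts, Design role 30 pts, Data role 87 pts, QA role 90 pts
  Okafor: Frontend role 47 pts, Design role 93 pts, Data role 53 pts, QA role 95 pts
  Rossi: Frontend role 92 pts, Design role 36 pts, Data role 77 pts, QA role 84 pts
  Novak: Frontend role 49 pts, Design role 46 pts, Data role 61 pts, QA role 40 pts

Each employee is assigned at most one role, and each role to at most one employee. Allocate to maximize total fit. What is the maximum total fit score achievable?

This is the linear assignment problem.
Optimal: Varga→QA role (90 pts), Okafor→Design role (93 pts), Rossi→Frontend role (92 pts), Novak→Data role (61 pts) — total 90+93+92+61 = 336 pts.
Row-greedy (each employee in turn takes its best remaining role) gives 312 pts, worse by 24.
Next-best assignment: Varga→Frontend role, Okafor→Design role, Rossi→QA role, Novak→Data role = 332 pts.

Maximum total: 336 pts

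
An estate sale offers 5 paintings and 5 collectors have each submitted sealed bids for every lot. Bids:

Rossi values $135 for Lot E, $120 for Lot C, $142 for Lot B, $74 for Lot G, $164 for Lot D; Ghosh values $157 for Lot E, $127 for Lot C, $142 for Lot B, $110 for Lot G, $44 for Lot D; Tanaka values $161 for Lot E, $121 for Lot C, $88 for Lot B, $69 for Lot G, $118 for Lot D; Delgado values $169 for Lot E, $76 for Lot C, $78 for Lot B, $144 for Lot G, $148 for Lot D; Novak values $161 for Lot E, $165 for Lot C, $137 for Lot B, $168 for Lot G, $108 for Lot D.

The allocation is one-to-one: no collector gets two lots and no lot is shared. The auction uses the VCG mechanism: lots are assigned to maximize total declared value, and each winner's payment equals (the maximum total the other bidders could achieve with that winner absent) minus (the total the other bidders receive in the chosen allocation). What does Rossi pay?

Rossi pays $7.

Efficient allocation: Rossi→Lot D ($164), Ghosh→Lot B ($142), Tanaka→Lot E ($161), Delgado→Lot G ($144), Novak→Lot C ($165); total welfare W = $776.
Rossi receives Lot D at value $164, so the others get W − 164 = $612.
Without Rossi: best allocation of the remaining 4 bidders over all 5 lots is Ghosh→Lot B ($142), Tanaka→Lot E ($161), Delgado→Lot D ($148), Novak→Lot G ($168), total $619.
VCG payment = (others' best without Rossi) − (others' welfare with Rossi) = 619 − 612 = $7.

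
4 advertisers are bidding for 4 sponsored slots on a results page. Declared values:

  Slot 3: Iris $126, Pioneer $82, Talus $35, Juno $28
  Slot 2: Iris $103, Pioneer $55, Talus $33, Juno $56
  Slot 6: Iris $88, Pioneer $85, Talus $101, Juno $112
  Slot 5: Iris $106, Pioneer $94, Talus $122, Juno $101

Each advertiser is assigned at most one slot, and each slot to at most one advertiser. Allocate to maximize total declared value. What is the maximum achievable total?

Maximum total: $419

Optimal: Iris→Slot 2 ($103), Pioneer→Slot 3 ($82), Talus→Slot 5 ($122), Juno→Slot 6 ($112) — total 103+82+122+112 = $419.
Row-greedy (each advertiser in turn takes its best remaining slot) gives $377, worse by 42.
Next-best assignment: Iris→Slot 3, Pioneer→Slot 2, Talus→Slot 5, Juno→Slot 6 = $415.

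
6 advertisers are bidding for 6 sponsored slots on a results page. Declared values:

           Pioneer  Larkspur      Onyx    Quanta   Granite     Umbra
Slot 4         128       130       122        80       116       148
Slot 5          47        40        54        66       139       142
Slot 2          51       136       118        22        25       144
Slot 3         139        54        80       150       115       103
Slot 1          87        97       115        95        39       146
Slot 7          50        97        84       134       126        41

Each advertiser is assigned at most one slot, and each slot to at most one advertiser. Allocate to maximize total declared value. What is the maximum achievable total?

Optimal: Pioneer→Slot 3 ($139), Larkspur→Slot 2 ($136), Onyx→Slot 4 ($122), Quanta→Slot 7 ($134), Granite→Slot 5 ($139), Umbra→Slot 1 ($146) — total 139+136+122+134+139+146 = $816.
Max-entry greedy (repeatedly take the single best remaining cell) gives $738, worse by 78.
Next-best assignment: Pioneer→Slot 3, Larkspur→Slot 2, Onyx→Slot 1, Quanta→Slot 7, Granite→Slot 5, Umbra→Slot 4 = $811.

Maximum total: $816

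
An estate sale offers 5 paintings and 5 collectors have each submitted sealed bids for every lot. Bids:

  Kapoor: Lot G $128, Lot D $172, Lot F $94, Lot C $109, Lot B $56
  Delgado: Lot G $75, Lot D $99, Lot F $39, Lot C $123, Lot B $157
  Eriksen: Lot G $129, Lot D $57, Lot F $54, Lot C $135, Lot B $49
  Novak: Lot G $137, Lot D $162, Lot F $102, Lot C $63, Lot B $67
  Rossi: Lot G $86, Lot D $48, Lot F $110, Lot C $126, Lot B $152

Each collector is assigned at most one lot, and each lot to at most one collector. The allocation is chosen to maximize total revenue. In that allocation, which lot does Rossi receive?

Treat this as an assignment problem: match each collector to one lot.
Optimal: Kapoor→Lot D ($172), Delgado→Lot B ($157), Eriksen→Lot C ($135), Novak→Lot G ($137), Rossi→Lot F ($110) — total 172+157+135+137+110 = $711.
Swapping Novak↔Eriksen (Novak→Lot C $63, Eriksen→Lot G $129) loses 80.
Rossi's own top lot is Lot B ($152), but forcing Rossi→Lot B and reassigning the rest optimally gives only $678 — worse by 33.

Rossi receives Lot F.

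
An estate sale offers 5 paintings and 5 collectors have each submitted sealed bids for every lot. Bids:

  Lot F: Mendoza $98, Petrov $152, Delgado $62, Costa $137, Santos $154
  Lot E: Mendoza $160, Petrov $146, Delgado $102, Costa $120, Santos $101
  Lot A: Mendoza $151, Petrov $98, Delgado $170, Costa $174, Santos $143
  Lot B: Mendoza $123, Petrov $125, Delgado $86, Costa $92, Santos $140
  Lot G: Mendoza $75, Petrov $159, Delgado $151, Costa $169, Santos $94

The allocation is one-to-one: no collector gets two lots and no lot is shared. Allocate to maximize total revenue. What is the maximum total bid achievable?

This is the linear assignment problem.
Optimal: Mendoza→Lot E ($160), Petrov→Lot F ($152), Delgado→Lot A ($170), Costa→Lot G ($169), Santos→Lot B ($140) — total 160+152+170+169+140 = $791.
No other one-to-one assignment exceeds $791.

Maximum total: $791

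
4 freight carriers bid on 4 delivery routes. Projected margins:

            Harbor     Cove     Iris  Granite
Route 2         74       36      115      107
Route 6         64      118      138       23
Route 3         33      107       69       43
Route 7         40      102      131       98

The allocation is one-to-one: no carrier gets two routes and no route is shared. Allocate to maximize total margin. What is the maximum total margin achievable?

Max total: $417k

Optimal: Harbor→Route 2 ($74k), Cove→Route 3 ($107k), Iris→Route 6 ($138k), Granite→Route 7 ($98k) — total 74+107+138+98 = $417k.
Next-best assignment: Harbor→Route 6, Cove→Route 3, Iris→Route 7, Granite→Route 2 = $409k.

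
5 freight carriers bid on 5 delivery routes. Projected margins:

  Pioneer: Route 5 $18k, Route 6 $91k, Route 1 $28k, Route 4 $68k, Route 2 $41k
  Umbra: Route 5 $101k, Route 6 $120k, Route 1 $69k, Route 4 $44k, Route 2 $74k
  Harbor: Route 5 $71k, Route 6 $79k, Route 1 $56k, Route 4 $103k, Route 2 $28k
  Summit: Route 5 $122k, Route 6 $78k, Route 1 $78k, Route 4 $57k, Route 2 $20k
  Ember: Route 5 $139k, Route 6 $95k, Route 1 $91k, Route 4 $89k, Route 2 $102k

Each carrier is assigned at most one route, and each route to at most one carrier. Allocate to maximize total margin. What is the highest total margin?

Optimal: Pioneer→Route 6 ($91k), Umbra→Route 1 ($69k), Harbor→Route 4 ($103k), Summit→Route 5 ($122k), Ember→Route 2 ($102k) — total 91+69+103+122+102 = $487k.
Next-best assignment: Pioneer→Route 6, Umbra→Route 2, Harbor→Route 4, Summit→Route 1, Ember→Route 5 = $485k.
Swapping Pioneer↔Harbor (Pioneer→Route 4 $68k, Harbor→Route 6 $79k) loses 47.

Maximum total: $487k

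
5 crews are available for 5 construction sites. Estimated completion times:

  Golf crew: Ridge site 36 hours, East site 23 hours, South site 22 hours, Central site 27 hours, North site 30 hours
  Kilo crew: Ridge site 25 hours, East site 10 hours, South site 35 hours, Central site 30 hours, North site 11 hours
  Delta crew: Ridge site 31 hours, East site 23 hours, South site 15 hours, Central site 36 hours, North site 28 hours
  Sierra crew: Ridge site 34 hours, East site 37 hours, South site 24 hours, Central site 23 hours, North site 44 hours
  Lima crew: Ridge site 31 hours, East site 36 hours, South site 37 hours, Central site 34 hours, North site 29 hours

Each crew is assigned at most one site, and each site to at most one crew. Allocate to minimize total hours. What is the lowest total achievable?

Min total: 103 hours

This is a one-to-one assignment (minimum-cost bipartite matching).
Optimal: Golf crew→East site (23 hours), Kilo crew→North site (11 hours), Delta crew→South site (15 hours), Sierra crew→Central site (23 hours), Lima crew→Ridge site (31 hours) — total 23+11+15+23+31 = 103 hours.
Row-greedy (each crew in turn takes its cheapest remaining site) gives 114 hours, worse by 11.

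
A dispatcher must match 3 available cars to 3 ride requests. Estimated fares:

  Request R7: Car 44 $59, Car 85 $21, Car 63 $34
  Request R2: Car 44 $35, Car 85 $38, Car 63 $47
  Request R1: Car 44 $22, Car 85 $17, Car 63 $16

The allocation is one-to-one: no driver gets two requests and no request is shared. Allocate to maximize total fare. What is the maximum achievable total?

Max total: $123

This is a one-to-one assignment (maximum-weight bipartite matching).
Optimal: Car 44→Request R7 ($59), Car 85→Request R1 ($17), Car 63→Request R2 ($47) — total 59+17+47 = $123.
Row-greedy (each driver in turn takes its best remaining request) gives $113, worse by 10.
Next-best assignment: Car 44→Request R7, Car 85→Request R2, Car 63→Request R1 = $113.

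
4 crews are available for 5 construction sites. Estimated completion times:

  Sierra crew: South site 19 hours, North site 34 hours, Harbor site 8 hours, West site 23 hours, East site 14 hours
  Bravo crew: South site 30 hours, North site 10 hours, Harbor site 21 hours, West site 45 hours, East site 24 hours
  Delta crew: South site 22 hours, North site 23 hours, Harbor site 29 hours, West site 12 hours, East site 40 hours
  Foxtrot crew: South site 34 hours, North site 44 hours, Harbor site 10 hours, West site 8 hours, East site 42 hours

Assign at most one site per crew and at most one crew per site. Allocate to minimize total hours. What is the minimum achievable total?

Minimum total: 46 hours

This is a one-to-one assignment (minimum-cost bipartite matching).
Optimal: Sierra crew→East site (14 hours), Bravo crew→North site (10 hours), Delta crew→West site (12 hours), Foxtrot crew→Harbor site (10 hours) — total 14+10+12+10 = 46 hours.
Min-entry greedy (repeatedly take the single cheapest remaining cell) gives 48 hours, worse by 2.
Swapping Sierra crew↔Bravo crew (Sierra crew→North site 34 hours, Bravo crew→East site 24 hours) adds 34.
Checked against all permutations: 46 hours is optimal.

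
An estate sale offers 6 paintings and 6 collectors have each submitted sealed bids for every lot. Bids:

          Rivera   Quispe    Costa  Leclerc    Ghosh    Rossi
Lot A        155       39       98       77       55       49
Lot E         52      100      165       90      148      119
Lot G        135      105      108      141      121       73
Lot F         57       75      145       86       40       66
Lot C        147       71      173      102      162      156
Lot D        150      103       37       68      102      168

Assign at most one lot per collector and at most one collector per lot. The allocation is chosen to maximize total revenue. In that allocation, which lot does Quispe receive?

Quispe receives Lot E.

Optimal: Rivera→Lot A ($155), Quispe→Lot E ($100), Costa→Lot F ($145), Leclerc→Lot G ($141), Ghosh→Lot C ($162), Rossi→Lot D ($168) — total 155+100+145+141+162+168 = $871.
Max-entry greedy (repeatedly take the single best remaining cell) gives $860, worse by 11.
Swapping Leclerc↔Quispe (Leclerc→Lot E $90, Quispe→Lot G $105) loses 46.
No other one-to-one assignment exceeds $871.
Quispe's own top lot is Lot G ($105), but forcing Quispe→Lot G and reassigning the rest optimally gives only $841 — worse by 30.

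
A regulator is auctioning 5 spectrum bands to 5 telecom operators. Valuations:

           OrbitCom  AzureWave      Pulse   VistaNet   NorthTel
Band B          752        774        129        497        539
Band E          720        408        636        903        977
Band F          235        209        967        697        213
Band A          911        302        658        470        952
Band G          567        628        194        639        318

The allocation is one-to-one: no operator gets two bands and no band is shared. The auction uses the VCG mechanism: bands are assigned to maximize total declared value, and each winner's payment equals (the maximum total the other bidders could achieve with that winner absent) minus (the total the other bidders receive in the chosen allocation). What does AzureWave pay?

AzureWave pays $80M.

Efficient allocation: OrbitCom→Band A ($911M), AzureWave→Band B ($774M), Pulse→Band F ($967M), VistaNet→Band G ($639M), NorthTel→Band E ($977M); total welfare W = $4268M.
AzureWave receives Band B at value $774M, so the others get W − 774 = $3494M.
Without AzureWave: best allocation of the remaining 4 bidders over all 5 bands is OrbitCom→Band B ($752M), Pulse→Band F ($967M), VistaNet→Band E ($903M), NorthTel→Band A ($952M), total $3574M.
VCG payment = (others' best without AzureWave) − (others' welfare with AzureWave) = 3574 − 3494 = $80M.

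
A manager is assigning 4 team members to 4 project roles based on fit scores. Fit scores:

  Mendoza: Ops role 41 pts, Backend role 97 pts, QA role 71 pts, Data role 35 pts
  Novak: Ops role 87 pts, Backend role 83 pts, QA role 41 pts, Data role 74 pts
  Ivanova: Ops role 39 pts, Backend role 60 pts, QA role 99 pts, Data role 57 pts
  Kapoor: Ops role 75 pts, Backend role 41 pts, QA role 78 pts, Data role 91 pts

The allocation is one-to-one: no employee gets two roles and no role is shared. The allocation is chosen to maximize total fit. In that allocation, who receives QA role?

Ivanova receives QA role.

This is the linear assignment problem.
Optimal: Mendoza→Backend role (97 pts), Novak→Ops role (87 pts), Ivanova→QA role (99 pts), Kapoor→Data role (91 pts) — total 97+87+99+91 = 374 pts.
Swapping Kapoor↔Mendoza (Kapoor→Backend role 41 pts, Mendoza→Data role 35 pts) loses 112.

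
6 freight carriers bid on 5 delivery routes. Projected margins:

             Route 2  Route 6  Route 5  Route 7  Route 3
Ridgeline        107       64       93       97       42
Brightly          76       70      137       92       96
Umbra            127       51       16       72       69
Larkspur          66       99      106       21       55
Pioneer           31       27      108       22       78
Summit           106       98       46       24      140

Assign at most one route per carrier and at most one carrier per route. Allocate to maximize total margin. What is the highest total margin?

Optimal: Umbra→Route 2 ($127k), Larkspur→Route 6 ($99k), Brightly→Route 5 ($137k), Ridgeline→Route 7 ($97k), Summit→Route 3 ($140k) — total 127+99+137+97+140 = $600k.
Row-greedy (each carrier in turn takes its best remaining route) gives $493k, worse by 107.

Max total: $600k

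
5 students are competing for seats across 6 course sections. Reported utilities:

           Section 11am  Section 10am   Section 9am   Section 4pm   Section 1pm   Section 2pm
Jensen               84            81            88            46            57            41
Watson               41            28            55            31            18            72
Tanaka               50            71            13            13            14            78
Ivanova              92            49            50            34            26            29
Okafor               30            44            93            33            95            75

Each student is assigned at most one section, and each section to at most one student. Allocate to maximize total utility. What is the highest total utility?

Maximum total: 418 points

Optimal: Jensen→Section 9am (88 points), Watson→Section 2pm (72 points), Tanaka→Section 10am (71 points), Ivanova→Section 11am (92 points), Okafor→Section 1pm (95 points) — total 88+72+71+92+95 = 418 points.
Next-best assignment: Jensen→Section 10am, Watson→Section 9am, Tanaka→Section 2pm, Ivanova→Section 11am, Okafor→Section 1pm = 401 points.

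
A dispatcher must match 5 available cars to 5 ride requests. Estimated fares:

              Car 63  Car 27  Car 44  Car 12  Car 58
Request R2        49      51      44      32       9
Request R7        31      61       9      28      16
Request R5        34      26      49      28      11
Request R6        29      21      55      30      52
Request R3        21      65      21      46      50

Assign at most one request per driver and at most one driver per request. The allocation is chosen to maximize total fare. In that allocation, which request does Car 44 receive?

Car 44 receives Request R5.

Optimal: Car 63→Request R2 ($49), Car 27→Request R7 ($61), Car 44→Request R5 ($49), Car 12→Request R3 ($46), Car 58→Request R6 ($52) — total 49+61+49+46+52 = $257.
No other one-to-one assignment exceeds $257.
Car 44's own top request is Request R6 ($55), but forcing Car 44→Request R6 and reassigning the rest optimally gives only $243 — worse by 14.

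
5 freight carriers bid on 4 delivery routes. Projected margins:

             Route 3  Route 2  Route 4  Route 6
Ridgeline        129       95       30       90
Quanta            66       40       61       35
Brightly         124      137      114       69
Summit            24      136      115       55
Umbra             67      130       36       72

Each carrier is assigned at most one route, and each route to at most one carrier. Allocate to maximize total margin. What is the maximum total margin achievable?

Optimal: Brightly→Route 3 ($124k), Umbra→Route 2 ($130k), Summit→Route 4 ($115k), Ridgeline→Route 6 ($90k) — total 124+130+115+90 = $459k.
Row-greedy (each carrier in turn takes its best remaining route) gives $382k, worse by 77.
Next-best assignment: Ridgeline→Route 3, Brightly→Route 2, Summit→Route 4, Umbra→Route 6 = $453k.

Max total: $459k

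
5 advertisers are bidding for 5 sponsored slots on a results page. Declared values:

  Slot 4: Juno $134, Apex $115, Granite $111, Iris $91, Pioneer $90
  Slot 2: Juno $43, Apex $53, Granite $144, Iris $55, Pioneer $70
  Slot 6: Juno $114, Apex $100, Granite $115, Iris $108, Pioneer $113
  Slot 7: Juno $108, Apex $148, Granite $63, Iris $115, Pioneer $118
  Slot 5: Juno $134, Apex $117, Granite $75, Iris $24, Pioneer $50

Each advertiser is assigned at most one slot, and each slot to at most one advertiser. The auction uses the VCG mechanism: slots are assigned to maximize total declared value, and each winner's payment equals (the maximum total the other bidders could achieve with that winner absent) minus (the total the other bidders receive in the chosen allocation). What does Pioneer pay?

Pioneer pays $17.

Efficient allocation: Juno→Slot 5 ($134), Apex→Slot 7 ($148), Granite→Slot 2 ($144), Iris→Slot 4 ($91), Pioneer→Slot 6 ($113); total welfare W = $630.
Pioneer receives Slot 6 at value $113, so the others get W − 113 = $517.
Without Pioneer: best allocation of the remaining 4 bidders over all 5 slots is Juno→Slot 4 ($134), Apex→Slot 7 ($148), Granite→Slot 2 ($144), Iris→Slot 6 ($108), total $534.
VCG payment = (others' best without Pioneer) − (others' welfare with Pioneer) = 534 − 517 = $17.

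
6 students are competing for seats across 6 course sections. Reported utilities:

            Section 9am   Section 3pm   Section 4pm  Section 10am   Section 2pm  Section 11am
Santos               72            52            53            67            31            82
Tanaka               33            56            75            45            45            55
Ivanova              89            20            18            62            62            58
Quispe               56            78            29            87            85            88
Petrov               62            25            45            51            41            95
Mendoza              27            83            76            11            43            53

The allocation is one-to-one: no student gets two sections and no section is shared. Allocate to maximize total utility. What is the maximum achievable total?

Optimal: Santos→Section 10am (67 points), Tanaka→Section 4pm (75 points), Ivanova→Section 9am (89 points), Quispe→Section 2pm (85 points), Petrov→Section 11am (95 points), Mendoza→Section 3pm (83 points) — total 67+75+89+85+95+83 = 494 points.
Max-entry greedy (repeatedly take the single best remaining cell) gives 460 points, worse by 34.
Checked against all permutations: 494 points is optimal.

Maximum total: 494 points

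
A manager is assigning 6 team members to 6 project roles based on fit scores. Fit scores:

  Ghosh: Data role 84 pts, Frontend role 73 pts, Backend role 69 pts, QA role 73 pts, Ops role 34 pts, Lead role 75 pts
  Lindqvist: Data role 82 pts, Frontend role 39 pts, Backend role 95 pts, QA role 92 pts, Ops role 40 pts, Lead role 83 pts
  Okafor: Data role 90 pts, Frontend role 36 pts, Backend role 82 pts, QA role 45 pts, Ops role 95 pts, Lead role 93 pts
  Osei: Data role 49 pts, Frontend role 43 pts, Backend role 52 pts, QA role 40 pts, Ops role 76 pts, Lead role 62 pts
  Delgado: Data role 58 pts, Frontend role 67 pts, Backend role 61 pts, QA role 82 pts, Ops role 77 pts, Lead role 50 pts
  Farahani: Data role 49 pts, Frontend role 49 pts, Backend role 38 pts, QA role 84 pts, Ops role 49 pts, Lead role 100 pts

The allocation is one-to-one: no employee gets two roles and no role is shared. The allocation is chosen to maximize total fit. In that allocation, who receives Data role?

Okafor receives Data role.

Optimal: Ghosh→Frontend role (73 pts), Lindqvist→Backend role (95 pts), Okafor→Data role (90 pts), Osei→Ops role (76 pts), Delgado→QA role (82 pts), Farahani→Lead role (100 pts) — total 73+95+90+76+82+100 = 516 pts.
Swapping Osei↔Lindqvist (Osei→Backend role 52 pts, Lindqvist→Ops role 40 pts) loses 79.
Okafor's own top role is Ops role (95 pts), but forcing Okafor→Ops role and reassigning the rest optimally gives only 499 pts — worse by 17.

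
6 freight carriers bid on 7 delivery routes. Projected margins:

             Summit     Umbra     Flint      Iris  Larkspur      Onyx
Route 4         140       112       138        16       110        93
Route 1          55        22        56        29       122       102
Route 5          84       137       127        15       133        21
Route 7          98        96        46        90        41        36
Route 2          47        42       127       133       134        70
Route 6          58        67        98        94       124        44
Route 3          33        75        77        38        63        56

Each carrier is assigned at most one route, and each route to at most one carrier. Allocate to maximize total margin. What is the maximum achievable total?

Max total: $732k

This is a one-to-one assignment (maximum-weight bipartite matching).
Optimal: Summit→Route 7 ($98k), Umbra→Route 5 ($137k), Flint→Route 4 ($138k), Iris→Route 2 ($133k), Larkspur→Route 6 ($124k), Onyx→Route 1 ($102k) — total 98+137+138+133+124+102 = $732k.
Max-entry greedy (repeatedly take the single best remaining cell) gives $701k, worse by 31.
Next-best assignment: Summit→Route 4, Umbra→Route 7, Flint→Route 5, Iris→Route 2, Larkspur→Route 6, Onyx→Route 1 = $722k.
No other one-to-one assignment exceeds $732k.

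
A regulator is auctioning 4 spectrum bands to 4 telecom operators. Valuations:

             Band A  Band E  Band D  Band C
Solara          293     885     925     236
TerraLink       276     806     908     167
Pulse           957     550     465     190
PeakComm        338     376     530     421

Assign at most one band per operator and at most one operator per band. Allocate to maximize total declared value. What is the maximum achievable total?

Optimal: Solara→Band E ($885M), TerraLink→Band D ($908M), Pulse→Band A ($957M), PeakComm→Band C ($421M) — total 885+908+957+421 = $3171M.
Max-entry greedy (repeatedly take the single best remaining cell) gives $3109M, worse by 62.
Swapping PeakComm↔TerraLink (PeakComm→Band D $530M, TerraLink→Band C $167M) loses 632.

Maximum total: $3171M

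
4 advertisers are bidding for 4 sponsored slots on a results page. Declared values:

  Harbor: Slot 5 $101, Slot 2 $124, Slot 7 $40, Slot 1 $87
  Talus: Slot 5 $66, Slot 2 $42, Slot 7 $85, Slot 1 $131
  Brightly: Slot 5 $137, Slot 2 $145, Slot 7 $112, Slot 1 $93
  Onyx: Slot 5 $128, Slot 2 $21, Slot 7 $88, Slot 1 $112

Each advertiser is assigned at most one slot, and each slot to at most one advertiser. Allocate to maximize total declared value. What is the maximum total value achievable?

Max total: $495

Optimal: Harbor→Slot 2 ($124), Talus→Slot 1 ($131), Brightly→Slot 7 ($112), Onyx→Slot 5 ($128) — total 124+131+112+128 = $495.
Swapping Harbor↔Onyx (Harbor→Slot 5 $101, Onyx→Slot 2 $21) loses 130.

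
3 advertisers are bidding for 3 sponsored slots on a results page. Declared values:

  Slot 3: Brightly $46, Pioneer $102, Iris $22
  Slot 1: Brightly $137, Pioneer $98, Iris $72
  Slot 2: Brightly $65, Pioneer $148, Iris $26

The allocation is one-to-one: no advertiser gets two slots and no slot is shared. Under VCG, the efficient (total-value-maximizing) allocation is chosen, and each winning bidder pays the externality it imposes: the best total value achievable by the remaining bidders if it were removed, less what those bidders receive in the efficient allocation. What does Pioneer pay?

Efficient allocation: Brightly→Slot 1 ($137), Pioneer→Slot 2 ($148), Iris→Slot 3 ($22); total welfare W = $307.
Pioneer receives Slot 2 at value $148, so the others get W − 148 = $159.
Without Pioneer: best allocation of the remaining 2 bidders over all 3 slots is Brightly→Slot 1 ($137), Iris→Slot 2 ($26), total $163.
VCG payment = (others' best without Pioneer) − (others' welfare with Pioneer) = 163 − 159 = $4.

Pioneer pays $4.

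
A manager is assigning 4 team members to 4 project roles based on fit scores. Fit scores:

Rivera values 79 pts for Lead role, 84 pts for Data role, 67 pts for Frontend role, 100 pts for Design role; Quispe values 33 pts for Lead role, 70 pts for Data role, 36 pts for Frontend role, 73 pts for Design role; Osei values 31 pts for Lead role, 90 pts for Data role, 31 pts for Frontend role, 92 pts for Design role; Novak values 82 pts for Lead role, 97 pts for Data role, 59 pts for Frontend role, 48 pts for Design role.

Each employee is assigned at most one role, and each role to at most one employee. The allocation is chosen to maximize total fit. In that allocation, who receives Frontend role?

Rivera receives Frontend role.

Optimal: Rivera→Frontend role (67 pts), Quispe→Design role (73 pts), Osei→Data role (90 pts), Novak→Lead role (82 pts) — total 67+73+90+82 = 312 pts.
Row-greedy (each employee in turn takes its best remaining role) gives 260 pts, worse by 52.
No other one-to-one assignment exceeds 312 pts.
Rivera's own top role is Design role (100 pts), but forcing Rivera→Design role and reassigning the rest optimally gives only 308 pts — worse by 4.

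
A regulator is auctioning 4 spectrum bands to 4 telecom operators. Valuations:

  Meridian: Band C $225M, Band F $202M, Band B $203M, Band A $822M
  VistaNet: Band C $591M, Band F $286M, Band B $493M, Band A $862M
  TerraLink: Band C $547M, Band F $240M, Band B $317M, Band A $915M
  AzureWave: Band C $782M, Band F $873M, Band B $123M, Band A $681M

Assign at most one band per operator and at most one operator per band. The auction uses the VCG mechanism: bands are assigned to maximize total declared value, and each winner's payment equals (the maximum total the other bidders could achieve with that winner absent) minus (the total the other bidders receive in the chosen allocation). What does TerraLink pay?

TerraLink pays $98M.

Efficient allocation: Meridian→Band A ($822M), VistaNet→Band B ($493M), TerraLink→Band C ($547M), AzureWave→Band F ($873M); total welfare W = $2735M.
TerraLink receives Band C at value $547M, so the others get W − 547 = $2188M.
Without TerraLink: best allocation of the remaining 3 bidders over all 4 bands is Meridian→Band A ($822M), VistaNet→Band C ($591M), AzureWave→Band F ($873M), total $2286M.
VCG payment = (others' best without TerraLink) − (others' welfare with TerraLink) = 2286 − 2188 = $98M.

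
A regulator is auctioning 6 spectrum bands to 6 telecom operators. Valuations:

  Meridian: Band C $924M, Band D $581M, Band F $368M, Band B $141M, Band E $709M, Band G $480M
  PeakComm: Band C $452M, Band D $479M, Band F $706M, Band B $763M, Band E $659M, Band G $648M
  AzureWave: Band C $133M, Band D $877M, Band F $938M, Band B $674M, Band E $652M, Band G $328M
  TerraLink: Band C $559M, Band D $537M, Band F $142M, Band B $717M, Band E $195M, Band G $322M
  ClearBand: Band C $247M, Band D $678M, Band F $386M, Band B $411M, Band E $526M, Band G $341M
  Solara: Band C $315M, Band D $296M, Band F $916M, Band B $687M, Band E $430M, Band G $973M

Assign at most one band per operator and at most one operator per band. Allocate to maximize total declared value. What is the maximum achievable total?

This is a one-to-one assignment (maximum-weight bipartite matching).
Optimal: Meridian→Band C ($924M), PeakComm→Band E ($659M), AzureWave→Band F ($938M), TerraLink→Band B ($717M), ClearBand→Band D ($678M), Solara→Band G ($973M) — total 924+659+938+717+678+973 = $4889M.
Checked against all permutations: $4889M is optimal.

Max total: $4889M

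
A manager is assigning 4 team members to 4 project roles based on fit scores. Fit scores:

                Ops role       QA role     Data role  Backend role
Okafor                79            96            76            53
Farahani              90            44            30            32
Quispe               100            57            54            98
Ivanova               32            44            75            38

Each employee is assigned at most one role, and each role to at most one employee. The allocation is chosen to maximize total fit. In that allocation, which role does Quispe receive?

This is the linear assignment problem.
Optimal: Okafor→QA role (96 pts), Farahani→Ops role (90 pts), Quispe→Backend role (98 pts), Ivanova→Data role (75 pts) — total 96+90+98+75 = 359 pts.
Next-best assignment: Okafor→Data role, Farahani→Ops role, Quispe→Backend role, Ivanova→QA role = 308 pts.
Quispe's own top role is Ops role (100 pts), but forcing Quispe→Ops role and reassigning the rest optimally gives only 303 pts — worse by 56.

Quispe receives Backend role.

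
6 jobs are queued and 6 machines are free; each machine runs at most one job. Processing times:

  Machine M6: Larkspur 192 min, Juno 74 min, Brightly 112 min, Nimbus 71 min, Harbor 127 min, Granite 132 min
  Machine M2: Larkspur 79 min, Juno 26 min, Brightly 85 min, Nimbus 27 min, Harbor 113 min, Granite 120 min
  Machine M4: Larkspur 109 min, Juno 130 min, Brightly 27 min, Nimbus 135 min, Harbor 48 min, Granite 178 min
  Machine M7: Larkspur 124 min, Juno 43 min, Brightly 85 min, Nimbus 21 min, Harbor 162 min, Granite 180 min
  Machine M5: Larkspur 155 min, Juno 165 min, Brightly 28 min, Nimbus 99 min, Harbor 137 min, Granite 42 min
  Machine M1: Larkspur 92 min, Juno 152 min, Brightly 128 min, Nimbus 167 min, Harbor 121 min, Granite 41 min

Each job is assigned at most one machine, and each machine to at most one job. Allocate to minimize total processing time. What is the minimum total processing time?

Optimal: Larkspur→Machine M2 (79 min), Juno→Machine M6 (74 min), Brightly→Machine M5 (28 min), Nimbus→Machine M7 (21 min), Harbor→Machine M4 (48 min), Granite→Machine M1 (41 min) — total 79+74+28+21+48+41 = 291 min.
Min-entry greedy (repeatedly take the single cheapest remaining cell) gives 397 min, worse by 106.
Swapping Juno↔Granite (Juno→Machine M1 152 min, Granite→Machine M6 132 min) adds 169.

Minimum total: 291 min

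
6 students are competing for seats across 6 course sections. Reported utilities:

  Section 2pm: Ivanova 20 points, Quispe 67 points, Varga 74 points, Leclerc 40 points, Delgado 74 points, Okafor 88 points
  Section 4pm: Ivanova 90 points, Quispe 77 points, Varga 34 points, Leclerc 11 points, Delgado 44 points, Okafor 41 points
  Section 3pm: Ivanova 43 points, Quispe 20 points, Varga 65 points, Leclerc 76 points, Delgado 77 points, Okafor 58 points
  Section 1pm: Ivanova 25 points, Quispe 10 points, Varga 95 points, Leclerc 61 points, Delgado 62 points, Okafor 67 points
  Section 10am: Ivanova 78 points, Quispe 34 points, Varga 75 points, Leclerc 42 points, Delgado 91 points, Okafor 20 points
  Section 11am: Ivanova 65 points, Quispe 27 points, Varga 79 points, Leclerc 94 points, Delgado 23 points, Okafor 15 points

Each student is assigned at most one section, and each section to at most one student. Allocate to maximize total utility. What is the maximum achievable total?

This is the linear assignment problem.
Optimal: Ivanova→Section 10am (78 points), Quispe→Section 4pm (77 points), Varga→Section 1pm (95 points), Leclerc→Section 11am (94 points), Delgado→Section 3pm (77 points), Okafor→Section 2pm (88 points) — total 78+77+95+94+77+88 = 509 points.
Row-greedy (each student in turn takes its best remaining section) gives 495 points, worse by 14.
Every other assignment is strictly worse.

Maximum total: 509 points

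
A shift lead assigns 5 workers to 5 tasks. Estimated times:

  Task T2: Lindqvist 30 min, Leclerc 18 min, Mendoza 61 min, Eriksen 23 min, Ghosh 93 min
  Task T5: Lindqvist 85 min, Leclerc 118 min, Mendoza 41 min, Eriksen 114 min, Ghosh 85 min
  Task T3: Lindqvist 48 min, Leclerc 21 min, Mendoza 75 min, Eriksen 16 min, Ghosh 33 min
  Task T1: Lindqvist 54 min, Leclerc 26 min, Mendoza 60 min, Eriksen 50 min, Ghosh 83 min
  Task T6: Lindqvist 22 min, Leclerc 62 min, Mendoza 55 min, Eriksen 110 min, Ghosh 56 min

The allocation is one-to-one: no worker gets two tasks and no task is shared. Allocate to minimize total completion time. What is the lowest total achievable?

Min total: 145 min

This is the linear assignment problem.
Optimal: Lindqvist→Task T6 (22 min), Leclerc→Task T1 (26 min), Mendoza→Task T5 (41 min), Eriksen→Task T2 (23 min), Ghosh→Task T3 (33 min) — total 22+26+41+23+33 = 145 min.
Column-greedy (each task in turn goes to its cheapest remaining worker) gives 185 min, worse by 40.
Next-best assignment: Lindqvist→Task T6, Leclerc→Task T2, Mendoza→Task T5, Eriksen→Task T1, Ghosh→Task T3 = 164 min.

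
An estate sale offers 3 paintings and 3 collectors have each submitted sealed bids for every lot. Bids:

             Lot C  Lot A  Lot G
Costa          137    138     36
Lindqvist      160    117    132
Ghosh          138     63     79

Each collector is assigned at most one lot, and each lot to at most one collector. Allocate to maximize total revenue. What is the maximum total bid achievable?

Max total: $408

Optimal: Costa→Lot A ($138), Lindqvist→Lot G ($132), Ghosh→Lot C ($138) — total 138+132+138 = $408.
Row-greedy (each collector in turn takes its best remaining lot) gives $377, worse by 31.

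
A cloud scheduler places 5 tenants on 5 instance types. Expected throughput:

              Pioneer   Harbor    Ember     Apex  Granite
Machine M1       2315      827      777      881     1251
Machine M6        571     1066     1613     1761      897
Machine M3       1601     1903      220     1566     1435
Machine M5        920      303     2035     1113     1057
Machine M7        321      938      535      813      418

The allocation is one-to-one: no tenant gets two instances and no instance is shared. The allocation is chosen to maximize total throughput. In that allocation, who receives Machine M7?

This is the linear assignment problem.
Optimal: Pioneer→Machine M1 (2315 ops/s), Harbor→Machine M7 (938 ops/s), Ember→Machine M5 (2035 ops/s), Apex→Machine M6 (1761 ops/s), Granite→Machine M3 (1435 ops/s) — total 2315+938+2035+1761+1435 = 8484 ops/s.
Row-greedy (each tenant in turn takes its best remaining instance) gives 8432 ops/s, worse by 52.
Next-best assignment: Pioneer→Machine M1, Harbor→Machine M3, Ember→Machine M5, Apex→Machine M6, Granite→Machine M7 = 8432 ops/s.
Harbor's own top instance is Machine M3 (1903 ops/s), but forcing Harbor→Machine M3 and reassigning the rest optimally gives only 8432 ops/s — worse by 52.

Harbor receives Machine M7.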